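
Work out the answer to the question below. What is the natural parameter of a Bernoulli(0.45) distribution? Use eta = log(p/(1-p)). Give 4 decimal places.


Natural parameter for Bernoulli: eta = log(p/(1-p)).
p = 0.45, 1-p = 0.55.
p/(1-p) = 0.818182.
eta = log(0.818182) = -0.2007

-0.2007


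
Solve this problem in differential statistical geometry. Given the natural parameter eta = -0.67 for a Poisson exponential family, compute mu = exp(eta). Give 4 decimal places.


Expectation parameter for Poisson exponential family:
mu = exp(eta).
eta = -0.67.
mu = exp(-0.67) = 0.5117

0.5117


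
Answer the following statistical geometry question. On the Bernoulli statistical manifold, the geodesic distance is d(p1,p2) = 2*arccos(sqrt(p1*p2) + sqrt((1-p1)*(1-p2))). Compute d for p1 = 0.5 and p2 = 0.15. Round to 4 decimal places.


Geodesic distance on Bernoulli manifold:
d(p1,p2) = 2*arccos(sqrt(p1*p2) + sqrt((1-p1)*(1-p2))).
sqrt(p1*p2) = sqrt(0.5*0.15) = 0.273861.
sqrt((1-p1)*(1-p2)) = sqrt(0.5*0.85) = 0.65192.
arg = 0.273861 + 0.65192 = 0.925782.
d = 2*arccos(0.925782) = 0.7754

0.7754


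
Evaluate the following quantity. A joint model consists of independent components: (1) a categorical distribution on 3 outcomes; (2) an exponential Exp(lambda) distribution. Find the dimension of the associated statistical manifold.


The dimension of a statistical manifold equals the number of free
(independent) real parameters of the model. For a product of independent
blocks the parameter counts add.
- categorical on 3 outcomes (probabilities sum to 1): 3-1 = 2.
- exponential (lambda): 1.
Total = 2 + 1 = 3.
Dimension = 3

3


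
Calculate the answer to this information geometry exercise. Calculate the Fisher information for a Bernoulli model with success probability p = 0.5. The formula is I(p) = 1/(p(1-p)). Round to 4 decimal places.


For Bernoulli(p), Fisher information is I(p) = 1/(p*(1-p)).
p = 0.5, 1-p = 0.5.
p*(1-p) = 0.25.
I(p) = 1/0.25 = 4.0000

4.0000


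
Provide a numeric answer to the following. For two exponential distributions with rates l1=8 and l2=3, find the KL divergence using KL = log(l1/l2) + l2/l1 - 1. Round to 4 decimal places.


KL divergence for exponential family:
KL = log(l1/l2) + l2/l1 - 1.
log(8/3) = 0.980829.
3/8 = 0.375.
KL = 0.980829 + 0.375 - 1 = 0.3558

0.3558


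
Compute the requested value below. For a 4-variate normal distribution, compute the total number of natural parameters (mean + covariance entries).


Exponential family dimension calculation:
For 4-dim MVN: mean has 4 params, covariance has 4*5/2 = 10 unique entries.
Total dim = 4 + 10 = 14.

14


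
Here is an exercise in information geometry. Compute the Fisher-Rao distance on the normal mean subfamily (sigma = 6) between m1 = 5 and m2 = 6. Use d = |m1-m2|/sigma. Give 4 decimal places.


On the fixed-variance normal subfamily, geodesic distance = |m1-m2|/sigma.
|5 - 6| = 1.
sigma = 6.
d = 1/6 = 0.1667

0.1667


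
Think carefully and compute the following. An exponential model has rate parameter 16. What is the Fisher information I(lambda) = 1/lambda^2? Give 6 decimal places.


Fisher information for exponential: I(lambda) = 1/lambda^2.
lambda = 16, lambda^2 = 256.
I = 1/256 = 0.003906

0.003906


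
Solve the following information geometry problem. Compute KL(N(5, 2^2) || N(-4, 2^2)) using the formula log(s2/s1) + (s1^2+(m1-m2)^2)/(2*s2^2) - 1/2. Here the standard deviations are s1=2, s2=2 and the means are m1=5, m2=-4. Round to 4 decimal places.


KL divergence between normal distributions:
KL = log(s2/s1) + (s1^2 + (m1-m2)^2)/(2*s2^2) - 1/2.
log(2/2) = 0.0.
(2^2 + (5--4)^2)/(2*2^2) = (4 + 81)/8 = 10.625.
KL = 0.0 + 10.625 - 0.5 = 10.1250

10.1250


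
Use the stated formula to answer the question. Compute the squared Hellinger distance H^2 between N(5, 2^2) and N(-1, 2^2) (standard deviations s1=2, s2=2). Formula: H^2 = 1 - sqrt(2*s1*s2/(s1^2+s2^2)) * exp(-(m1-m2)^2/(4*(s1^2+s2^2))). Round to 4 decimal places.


Squared Hellinger distance for Gaussians:
H^2 = 1 - sqrt(2*s1*s2/(s1^2+s2^2)) * exp(-(m1-m2)^2/(4*(s1^2+s2^2))).
s1^2 = 4, s2^2 = 4, s1^2+s2^2 = 8.
sqrt(2*2*2/(8)) = 1.0.
(m1-m2)^2 = (6)^2 = 36.
exp(-36/(4*8)) = exp(-1.125) = 0.324652.
H^2 = 1 - 1.0*0.324652 = 0.6753

0.6753


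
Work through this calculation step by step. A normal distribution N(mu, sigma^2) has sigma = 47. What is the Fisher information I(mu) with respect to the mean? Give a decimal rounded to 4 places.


The Fisher information for the mean of a normal distribution is I(mu) = 1/sigma^2.
sigma = 47, so sigma^2 = 2209.
I(mu) = 1/2209 = 0.0005

0.0005


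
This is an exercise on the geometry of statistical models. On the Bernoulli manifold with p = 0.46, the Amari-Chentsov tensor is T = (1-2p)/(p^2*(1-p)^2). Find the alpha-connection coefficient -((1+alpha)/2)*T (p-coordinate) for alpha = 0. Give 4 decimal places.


Skewness (Amari-Chentsov) tensor: T = (1-2p)/(p^2*(1-p)^2).
p = 0.46, 1-2p = 0.08, p^2 = 0.2116, (1-p)^2 = 0.2916.
T = 0.08/(0.2116 * 0.2916) = 1.296543.
In the p-coordinate, Gamma^(alpha) = Gamma^(0) - (alpha/2)*T with Gamma^(0) = (1/2)*g'(p) = -T/2,
so Gamma^(alpha) = -((1+alpha)/2)*T.
alpha = 0, -(1+alpha)/2 = -0.5.
Gamma = -0.5 * 1.296543 = -0.6483

-0.6483


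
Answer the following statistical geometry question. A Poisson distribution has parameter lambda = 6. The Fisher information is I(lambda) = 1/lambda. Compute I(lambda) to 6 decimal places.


Fisher information for Poisson: I(lambda) = 1/lambda.
lambda = 6.
I(lambda) = 1/6 = 0.166667

0.166667


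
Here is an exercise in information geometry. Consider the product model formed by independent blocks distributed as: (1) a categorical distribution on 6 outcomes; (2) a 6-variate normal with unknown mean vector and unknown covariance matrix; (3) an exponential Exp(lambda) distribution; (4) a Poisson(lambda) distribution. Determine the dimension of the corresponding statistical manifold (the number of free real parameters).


The dimension of a statistical manifold equals the number of free
(independent) real parameters of the model. For a product of independent
blocks the parameter counts add.
- categorical on 6 outcomes (probabilities sum to 1): 6-1 = 5.
- 6-variate normal: 6 (mean) + 6*7/2 = 21 (symmetric covariance) = 27.
- exponential (lambda): 1.
- Poisson (lambda): 1.
Total = 5 + 27 + 1 + 1 = 34.
Dimension = 34

34


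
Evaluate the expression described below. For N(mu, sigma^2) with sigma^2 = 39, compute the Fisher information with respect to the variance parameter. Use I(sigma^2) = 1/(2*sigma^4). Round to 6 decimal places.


Fisher information for variance: I(sigma^2) = 1/(2*sigma^4).
sigma^2 = 39, so sigma^4 = 1521.
I = 1/(2*1521) = 1/3042 = 0.000329

0.000329


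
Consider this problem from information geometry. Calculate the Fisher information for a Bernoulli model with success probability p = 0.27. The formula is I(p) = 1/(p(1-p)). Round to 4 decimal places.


For Bernoulli(p), Fisher information is I(p) = 1/(p*(1-p)).
p = 0.27, 1-p = 0.73.
p*(1-p) = 0.1971.
I(p) = 1/0.1971 = 5.0736

5.0736


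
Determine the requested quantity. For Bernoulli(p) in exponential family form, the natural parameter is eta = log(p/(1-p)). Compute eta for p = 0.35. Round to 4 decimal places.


Natural parameter for Bernoulli: eta = log(p/(1-p)).
p = 0.35, 1-p = 0.65.
p/(1-p) = 0.538462.
eta = log(0.538462) = -0.6190

-0.6190


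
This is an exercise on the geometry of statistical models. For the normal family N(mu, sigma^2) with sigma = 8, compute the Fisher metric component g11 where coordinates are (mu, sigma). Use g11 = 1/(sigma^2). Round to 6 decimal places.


For the 2-parameter normal family, the Fisher metric has:
  g11 = 1/sigma^2, g22 = 2/sigma^2.
sigma = 8, sigma^2 = 64.
g11 = 0.015625

0.015625


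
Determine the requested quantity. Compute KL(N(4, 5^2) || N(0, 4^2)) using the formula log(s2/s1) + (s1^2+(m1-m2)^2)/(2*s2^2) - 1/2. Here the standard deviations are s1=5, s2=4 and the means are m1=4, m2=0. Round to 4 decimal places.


KL divergence between normal distributions:
KL = log(s2/s1) + (s1^2 + (m1-m2)^2)/(2*s2^2) - 1/2.
log(4/5) = -0.223144.
(5^2 + (4-0)^2)/(2*4^2) = (25 + 16)/32 = 1.28125.
KL = -0.223144 + 1.28125 - 0.5 = 0.5581

0.5581


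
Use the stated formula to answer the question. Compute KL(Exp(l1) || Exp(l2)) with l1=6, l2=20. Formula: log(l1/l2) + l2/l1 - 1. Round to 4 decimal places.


KL divergence for exponential family:
KL = log(l1/l2) + l2/l1 - 1.
log(6/20) = -1.203973.
20/6 = 3.333333.
KL = -1.203973 + 3.333333 - 1 = 1.1294

1.1294


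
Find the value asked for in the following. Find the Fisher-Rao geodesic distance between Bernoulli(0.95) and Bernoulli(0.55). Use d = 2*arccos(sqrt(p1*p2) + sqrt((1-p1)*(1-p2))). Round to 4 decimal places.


Geodesic distance on Bernoulli manifold:
d(p1,p2) = 2*arccos(sqrt(p1*p2) + sqrt((1-p1)*(1-p2))).
sqrt(p1*p2) = sqrt(0.95*0.55) = 0.722842.
sqrt((1-p1)*(1-p2)) = sqrt(0.05*0.45) = 0.15.
arg = 0.722842 + 0.15 = 0.872842.
d = 2*arccos(0.872842) = 1.0196

1.0196


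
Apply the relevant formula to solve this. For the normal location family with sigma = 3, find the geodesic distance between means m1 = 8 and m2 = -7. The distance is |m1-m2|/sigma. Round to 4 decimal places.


On the fixed-variance normal subfamily, geodesic distance = |m1-m2|/sigma.
|8 - -7| = 15.
sigma = 3.
d = 15/3 = 5.0000

5.0000


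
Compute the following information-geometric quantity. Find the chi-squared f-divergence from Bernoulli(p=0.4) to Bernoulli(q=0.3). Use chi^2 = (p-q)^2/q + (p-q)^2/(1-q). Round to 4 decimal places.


Chi-squared divergence between Bernoulli distributions:
chi^2 = (p-q)^2/q + (p-q)^2/(1-q).
p = 0.4, q = 0.3, p-q = 0.1.
(p-q)^2 = 0.01.
term1 = 0.01/0.3 = 0.033333.
term2 = 0.01/0.7 = 0.014286.
chi^2 = 0.033333 + 0.014286 = 0.0476

0.0476


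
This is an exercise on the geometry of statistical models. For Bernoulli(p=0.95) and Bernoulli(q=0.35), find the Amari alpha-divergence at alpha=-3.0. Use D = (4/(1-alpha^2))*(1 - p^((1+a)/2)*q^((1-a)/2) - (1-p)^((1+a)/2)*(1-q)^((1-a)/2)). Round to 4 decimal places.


Amari alpha-divergence:
D = (4/(1-alpha^2))*(1 - p^((1+a)/2)*q^((1-a)/2) - (1-p)^((1+a)/2)*(1-q)^((1-a)/2)).
alpha = -3.0, p = 0.95, q = 0.35.
e1 = (1+alpha)/2 = -1.0, e2 = (1-alpha)/2 = 2.0.
t1 = p^e1 * q^e2 = 0.95^-1.0 * 0.35^2.0 = 0.128947.
t2 = (1-p)^e1 * (1-q)^e2 = 0.05^-1.0 * 0.65^2.0 = 8.45.
4/(1-alpha^2) = -0.5.
D = -0.5*(1 - 0.128947 - 8.45) = 3.7895

3.7895


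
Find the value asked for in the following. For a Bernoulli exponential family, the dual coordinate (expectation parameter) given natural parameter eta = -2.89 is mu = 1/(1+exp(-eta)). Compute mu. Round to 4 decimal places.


Dual coordinate (expectation parameter) for Bernoulli:
mu = 1/(1+exp(-eta)).
eta = -2.89.
exp(-eta) = exp(2.89) = 17.99331.
mu = 1/(1+17.99331) = 0.0527

0.0527


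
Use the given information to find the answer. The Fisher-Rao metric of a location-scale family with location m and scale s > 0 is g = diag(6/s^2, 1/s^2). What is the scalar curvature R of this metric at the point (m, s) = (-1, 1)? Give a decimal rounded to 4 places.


The metric has the form g = (A dm^2 + B ds^2)/s^2 with A = 6, B = 1.
Substitute u = sqrt(A/B)*m: g = B*(du^2 + ds^2)/s^2, i.e. B times the
Poincare upper half-plane metric, which has constant Gaussian curvature -1.
Scaling a 2D metric by a constant c divides the Gaussian curvature by c,
so K = -1/B = -1/(1) = -1.0000 everywhere (the point (m, s) = (-1, 1) is irrelevant:
the curvature is constant).
Scalar curvature in dimension 2: R = 2K = -2/(1) = -2.0000.

-2.0000


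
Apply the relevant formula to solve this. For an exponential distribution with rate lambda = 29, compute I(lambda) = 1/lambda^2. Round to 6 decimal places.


Fisher information for exponential: I(lambda) = 1/lambda^2.
lambda = 29, lambda^2 = 841.
I = 1/841 = 0.001189

0.001189


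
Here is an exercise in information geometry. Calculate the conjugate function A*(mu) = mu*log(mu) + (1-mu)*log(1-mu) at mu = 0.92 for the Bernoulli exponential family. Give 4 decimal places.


Legendre transform for Bernoulli:
A*(mu) = mu*log(mu) + (1-mu)*log(1-mu).
mu = 0.92, 1-mu = 0.08.
mu*log(mu) = 0.92*log(0.92) = -0.076711.
(1-mu)*log(1-mu) = 0.08*log(0.08) = -0.202058.
A* = -0.076711 + -0.202058 = -0.2788

-0.2788


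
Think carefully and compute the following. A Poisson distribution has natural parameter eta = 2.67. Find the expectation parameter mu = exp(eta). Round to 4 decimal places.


Expectation parameter for Poisson exponential family:
mu = exp(eta).
eta = 2.67.
mu = exp(2.67) = 14.4400

14.4400


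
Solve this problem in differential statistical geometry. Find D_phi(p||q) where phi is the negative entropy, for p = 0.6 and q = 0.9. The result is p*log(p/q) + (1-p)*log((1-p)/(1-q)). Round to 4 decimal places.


Bregman divergence with negative entropy generator:
D = p*log(p/q) + (1-p)*log((1-p)/(1-q)).
p = 0.6, q = 0.9.
p*log(p/q) = 0.6*log(0.6/0.9) = -0.243279.
(1-p)*log((1-p)/(1-q)) = 0.4*log(0.4/0.1) = 0.554518.
D = -0.243279 + 0.554518 = 0.3112

0.3112


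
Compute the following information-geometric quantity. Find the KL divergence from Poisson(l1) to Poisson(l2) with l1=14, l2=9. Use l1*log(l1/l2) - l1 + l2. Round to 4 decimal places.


KL divergence for Poisson:
KL = l1*log(l1/l2) - l1 + l2.
l1 = 14, l2 = 9.
log(14/9) = 0.441833.
l1*log(l1/l2) = 14 * 0.441833 = 6.185659.
KL = 6.185659 - 14 + 9 = 1.1857

1.1857


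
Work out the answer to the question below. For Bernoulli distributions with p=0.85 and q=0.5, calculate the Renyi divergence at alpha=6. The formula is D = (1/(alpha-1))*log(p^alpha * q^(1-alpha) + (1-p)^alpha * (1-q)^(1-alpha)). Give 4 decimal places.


Renyi divergence of order alpha between Bernoulli distributions:
D = (1/(alpha-1))*log(p^alpha * q^(1-alpha) + (1-p)^alpha * (1-q)^(1-alpha)).
alpha = 6, p = 0.85, q = 0.5.
p^alpha * q^(1-alpha) = 0.85^6 * 0.5^-5 = 12.068784.
(1-p)^alpha * (1-q)^(1-alpha) = 0.15^6 * 0.5^-5 = 0.000365.
sum = 12.068784 + 0.000365 = 12.069149.
D = (1/5)*log(12.069149) = 0.4981

0.4981


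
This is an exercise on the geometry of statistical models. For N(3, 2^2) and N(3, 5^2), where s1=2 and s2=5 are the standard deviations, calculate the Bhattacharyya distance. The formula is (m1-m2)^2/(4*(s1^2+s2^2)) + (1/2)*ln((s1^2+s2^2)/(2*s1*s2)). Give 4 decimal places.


Bhattacharyya distance between two Gaussians:
DB = (m1-m2)^2/(4*(s1^2+s2^2)) + (1/2)*ln((s1^2+s2^2)/(2*s1*s2)).
(m1-m2)^2 = (0)^2 = 0.
s1^2+s2^2 = 4 + 25 = 29.
term1 = 0/116 = 0.0.
term2 = 0.5*ln(29/20.0) = 0.185782.
DB = 0.0 + 0.185782 = 0.1858

0.1858


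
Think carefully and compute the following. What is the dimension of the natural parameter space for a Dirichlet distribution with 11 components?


Exponential family dimension calculation:
Dirichlet with 11 components has 11 natural parameters.

11


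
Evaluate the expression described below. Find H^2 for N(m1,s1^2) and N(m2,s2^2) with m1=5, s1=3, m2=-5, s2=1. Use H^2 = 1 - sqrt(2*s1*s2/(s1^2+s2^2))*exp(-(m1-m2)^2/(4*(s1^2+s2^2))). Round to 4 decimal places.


Squared Hellinger distance for Gaussians:
H^2 = 1 - sqrt(2*s1*s2/(s1^2+s2^2)) * exp(-(m1-m2)^2/(4*(s1^2+s2^2))).
s1^2 = 9, s2^2 = 1, s1^2+s2^2 = 10.
sqrt(2*3*1/(10)) = 0.774597.
(m1-m2)^2 = (10)^2 = 100.
exp(-100/(4*10)) = exp(-2.5) = 0.082085.
H^2 = 1 - 0.774597*0.082085 = 0.9364

0.9364


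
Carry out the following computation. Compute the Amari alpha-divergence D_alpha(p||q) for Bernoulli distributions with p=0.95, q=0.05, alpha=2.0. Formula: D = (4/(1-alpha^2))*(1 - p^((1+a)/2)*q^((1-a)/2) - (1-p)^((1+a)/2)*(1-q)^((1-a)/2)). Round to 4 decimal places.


Amari alpha-divergence:
D = (4/(1-alpha^2))*(1 - p^((1+a)/2)*q^((1-a)/2) - (1-p)^((1+a)/2)*(1-q)^((1-a)/2)).
alpha = 2.0, p = 0.95, q = 0.05.
e1 = (1+alpha)/2 = 1.5, e2 = (1-alpha)/2 = -0.5.
t1 = p^e1 * q^e2 = 0.95^1.5 * 0.05^-0.5 = 4.140954.
t2 = (1-p)^e1 * (1-q)^e2 = 0.05^1.5 * 0.95^-0.5 = 0.011471.
4/(1-alpha^2) = -1.333333.
D = -1.333333*(1 - 4.140954 - 0.011471) = 4.2032

4.2032


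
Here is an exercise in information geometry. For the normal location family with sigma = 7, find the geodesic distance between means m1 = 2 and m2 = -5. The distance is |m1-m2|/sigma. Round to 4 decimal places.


On the fixed-variance normal subfamily, geodesic distance = |m1-m2|/sigma.
|2 - -5| = 7.
sigma = 7.
d = 7/7 = 1.0000

1.0000


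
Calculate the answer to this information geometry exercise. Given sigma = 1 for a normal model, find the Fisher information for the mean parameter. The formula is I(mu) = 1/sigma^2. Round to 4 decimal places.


The Fisher information for the mean of a normal distribution is I(mu) = 1/sigma^2.
sigma = 1, so sigma^2 = 1.
I(mu) = 1/1 = 1.0000

1.0000


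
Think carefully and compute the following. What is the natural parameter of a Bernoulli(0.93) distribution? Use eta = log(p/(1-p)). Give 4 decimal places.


Natural parameter for Bernoulli: eta = log(p/(1-p)).
p = 0.93, 1-p = 0.07.
p/(1-p) = 13.285714.
eta = log(13.285714) = 2.5867

2.5867


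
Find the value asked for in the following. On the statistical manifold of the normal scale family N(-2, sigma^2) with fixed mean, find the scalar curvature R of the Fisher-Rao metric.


This family has a single free parameter, so its statistical manifold
is 1-dimensional. The Riemann curvature tensor of any 1-dimensional
Riemannian manifold vanishes identically, so R = 0.

0


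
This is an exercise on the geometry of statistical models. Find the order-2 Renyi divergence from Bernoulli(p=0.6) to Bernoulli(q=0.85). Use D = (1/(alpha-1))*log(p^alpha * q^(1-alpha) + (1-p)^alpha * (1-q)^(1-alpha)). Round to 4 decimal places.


Renyi divergence of order alpha between Bernoulli distributions:
D = (1/(alpha-1))*log(p^alpha * q^(1-alpha) + (1-p)^alpha * (1-q)^(1-alpha)).
alpha = 2, p = 0.6, q = 0.85.
p^alpha * q^(1-alpha) = 0.6^2 * 0.85^-1 = 0.423529.
(1-p)^alpha * (1-q)^(1-alpha) = 0.4^2 * 0.15^-1 = 1.066667.
sum = 0.423529 + 1.066667 = 1.490196.
D = (1/1)*log(1.490196) = 0.3989

0.3989


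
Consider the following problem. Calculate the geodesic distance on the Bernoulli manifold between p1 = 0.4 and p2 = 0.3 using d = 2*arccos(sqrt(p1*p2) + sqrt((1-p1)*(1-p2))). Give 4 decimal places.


Geodesic distance on Bernoulli manifold:
d(p1,p2) = 2*arccos(sqrt(p1*p2) + sqrt((1-p1)*(1-p2))).
sqrt(p1*p2) = sqrt(0.4*0.3) = 0.34641.
sqrt((1-p1)*(1-p2)) = sqrt(0.6*0.7) = 0.648074.
arg = 0.34641 + 0.648074 = 0.994484.
d = 2*arccos(0.994484) = 0.2102

0.2102


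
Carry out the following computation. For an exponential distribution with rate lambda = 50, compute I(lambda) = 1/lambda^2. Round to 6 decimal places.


Fisher information for exponential: I(lambda) = 1/lambda^2.
lambda = 50, lambda^2 = 2500.
I = 1/2500 = 0.000400

0.000400


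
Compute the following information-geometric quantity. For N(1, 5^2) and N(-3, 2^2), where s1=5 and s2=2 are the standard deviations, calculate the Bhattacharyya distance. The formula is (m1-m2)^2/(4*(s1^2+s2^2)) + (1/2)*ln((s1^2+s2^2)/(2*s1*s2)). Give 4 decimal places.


Bhattacharyya distance between two Gaussians:
DB = (m1-m2)^2/(4*(s1^2+s2^2)) + (1/2)*ln((s1^2+s2^2)/(2*s1*s2)).
(m1-m2)^2 = (4)^2 = 16.
s1^2+s2^2 = 25 + 4 = 29.
term1 = 16/116 = 0.137931.
term2 = 0.5*ln(29/20.0) = 0.185782.
DB = 0.137931 + 0.185782 = 0.3237

0.3237


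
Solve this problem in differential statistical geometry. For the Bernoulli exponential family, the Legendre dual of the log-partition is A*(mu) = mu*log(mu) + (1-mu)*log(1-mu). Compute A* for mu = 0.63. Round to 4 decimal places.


Legendre transform for Bernoulli:
A*(mu) = mu*log(mu) + (1-mu)*log(1-mu).
mu = 0.63, 1-mu = 0.37.
mu*log(mu) = 0.63*log(0.63) = -0.291082.
(1-mu)*log(1-mu) = 0.37*log(0.37) = -0.367873.
A* = -0.291082 + -0.367873 = -0.6590

-0.6590


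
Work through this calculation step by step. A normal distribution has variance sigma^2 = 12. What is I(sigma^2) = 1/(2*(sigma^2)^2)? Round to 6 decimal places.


Fisher information for variance: I(sigma^2) = 1/(2*sigma^4).
sigma^2 = 12, so sigma^4 = 144.
I = 1/(2*144) = 1/288 = 0.003472

0.003472


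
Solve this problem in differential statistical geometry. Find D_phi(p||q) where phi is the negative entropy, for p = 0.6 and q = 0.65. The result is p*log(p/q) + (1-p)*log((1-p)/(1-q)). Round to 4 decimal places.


Bregman divergence with negative entropy generator:
D = p*log(p/q) + (1-p)*log((1-p)/(1-q)).
p = 0.6, q = 0.65.
p*log(p/q) = 0.6*log(0.6/0.65) = -0.048026.
(1-p)*log((1-p)/(1-q)) = 0.4*log(0.4/0.35) = 0.053413.
D = -0.048026 + 0.053413 = 0.0054

0.0054


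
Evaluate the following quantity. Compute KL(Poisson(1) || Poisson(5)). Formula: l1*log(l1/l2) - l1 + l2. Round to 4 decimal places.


KL divergence for Poisson:
KL = l1*log(l1/l2) - l1 + l2.
l1 = 1, l2 = 5.
log(1/5) = -1.609438.
l1*log(l1/l2) = 1 * -1.609438 = -1.609438.
KL = -1.609438 - 1 + 5 = 2.3906

2.3906


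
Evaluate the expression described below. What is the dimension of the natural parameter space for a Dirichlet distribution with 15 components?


Exponential family dimension calculation:
Dirichlet with 15 components has 15 natural parameters.

15


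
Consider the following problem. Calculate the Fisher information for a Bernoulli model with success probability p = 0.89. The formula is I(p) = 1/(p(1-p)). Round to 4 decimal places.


For Bernoulli(p), Fisher information is I(p) = 1/(p*(1-p)).
p = 0.89, 1-p = 0.11.
p*(1-p) = 0.0979.
I(p) = 1/0.0979 = 10.2145

10.2145


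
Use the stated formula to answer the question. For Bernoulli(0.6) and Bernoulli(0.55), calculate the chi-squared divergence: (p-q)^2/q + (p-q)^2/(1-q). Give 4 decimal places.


Chi-squared divergence between Bernoulli distributions:
chi^2 = (p-q)^2/q + (p-q)^2/(1-q).
p = 0.6, q = 0.55, p-q = 0.05.
(p-q)^2 = 0.0025.
term1 = 0.0025/0.55 = 0.004545.
term2 = 0.0025/0.45 = 0.005556.
chi^2 = 0.004545 + 0.005556 = 0.0101

0.0101


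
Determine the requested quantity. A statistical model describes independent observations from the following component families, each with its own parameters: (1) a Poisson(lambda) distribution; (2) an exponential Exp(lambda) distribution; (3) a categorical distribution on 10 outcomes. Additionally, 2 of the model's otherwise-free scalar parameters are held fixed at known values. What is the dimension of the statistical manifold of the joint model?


The dimension of a statistical manifold equals the number of free
(independent) real parameters of the model. For a product of independent
blocks the parameter counts add.
- Poisson (lambda): 1.
- exponential (lambda): 1.
- categorical on 10 outcomes (probabilities sum to 1): 10-1 = 9.
Total = 1 + 1 + 9 = 11.
2 parameter(s) fixed at known values: 11 - 2 = 9.
Dimension = 9

9


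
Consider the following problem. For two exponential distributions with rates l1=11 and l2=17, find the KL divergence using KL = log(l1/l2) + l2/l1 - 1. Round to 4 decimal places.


KL divergence for exponential family:
KL = log(l1/l2) + l2/l1 - 1.
log(11/17) = -0.435318.
17/11 = 1.545455.
KL = -0.435318 + 1.545455 - 1 = 0.1101

0.1101


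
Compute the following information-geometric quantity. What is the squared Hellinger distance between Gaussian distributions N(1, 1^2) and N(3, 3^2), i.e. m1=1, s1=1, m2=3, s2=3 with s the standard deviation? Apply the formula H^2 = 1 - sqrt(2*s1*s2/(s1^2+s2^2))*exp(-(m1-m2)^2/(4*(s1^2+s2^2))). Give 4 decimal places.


Squared Hellinger distance for Gaussians:
H^2 = 1 - sqrt(2*s1*s2/(s1^2+s2^2)) * exp(-(m1-m2)^2/(4*(s1^2+s2^2))).
s1^2 = 1, s2^2 = 9, s1^2+s2^2 = 10.
sqrt(2*1*3/(10)) = 0.774597.
(m1-m2)^2 = (-2)^2 = 4.
exp(-4/(4*10)) = exp(-0.1) = 0.904837.
H^2 = 1 - 0.774597*0.904837 = 0.2991

0.2991


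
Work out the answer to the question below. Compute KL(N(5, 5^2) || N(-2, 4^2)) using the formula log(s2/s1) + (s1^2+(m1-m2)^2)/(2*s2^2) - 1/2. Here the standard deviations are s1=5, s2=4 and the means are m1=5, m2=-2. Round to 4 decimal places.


KL divergence between normal distributions:
KL = log(s2/s1) + (s1^2 + (m1-m2)^2)/(2*s2^2) - 1/2.
log(4/5) = -0.223144.
(5^2 + (5--2)^2)/(2*4^2) = (25 + 49)/32 = 2.3125.
KL = -0.223144 + 2.3125 - 0.5 = 1.5894

1.5894


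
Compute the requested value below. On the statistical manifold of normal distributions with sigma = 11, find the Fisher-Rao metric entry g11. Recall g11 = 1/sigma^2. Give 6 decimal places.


For the 2-parameter normal family, the Fisher metric has:
  g11 = 1/sigma^2, g22 = 2/sigma^2.
sigma = 11, sigma^2 = 121.
g11 = 0.008264

0.008264


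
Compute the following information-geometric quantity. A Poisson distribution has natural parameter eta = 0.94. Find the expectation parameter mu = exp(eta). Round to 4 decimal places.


Expectation parameter for Poisson exponential family:
mu = exp(eta).
eta = 0.94.
mu = exp(0.94) = 2.5600

2.5600


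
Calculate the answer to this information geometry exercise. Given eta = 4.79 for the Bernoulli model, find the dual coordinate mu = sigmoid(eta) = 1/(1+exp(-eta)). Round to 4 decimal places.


Dual coordinate (expectation parameter) for Bernoulli:
mu = 1/(1+exp(-eta)).
eta = 4.79.
exp(-eta) = exp(-4.79) = 0.008312.
mu = 1/(1+0.008312) = 0.9918

0.9918


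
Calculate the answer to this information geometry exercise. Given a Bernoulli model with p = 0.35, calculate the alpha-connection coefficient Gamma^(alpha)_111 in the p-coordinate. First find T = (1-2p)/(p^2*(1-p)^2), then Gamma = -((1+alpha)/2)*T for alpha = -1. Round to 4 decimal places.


Skewness (Amari-Chentsov) tensor: T = (1-2p)/(p^2*(1-p)^2).
p = 0.35, 1-2p = 0.3, p^2 = 0.1225, (1-p)^2 = 0.4225.
T = 0.3/(0.1225 * 0.4225) = 5.796401.
In the p-coordinate, Gamma^(alpha) = Gamma^(0) - (alpha/2)*T with Gamma^(0) = (1/2)*g'(p) = -T/2,
so Gamma^(alpha) = -((1+alpha)/2)*T.
alpha = -1, -(1+alpha)/2 = 0.0.
Gamma = 0.0 * 5.796401 = 0.0000

0.0000


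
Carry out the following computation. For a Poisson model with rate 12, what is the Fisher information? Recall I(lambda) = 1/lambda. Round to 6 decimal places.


Fisher information for Poisson: I(lambda) = 1/lambda.
lambda = 12.
I(lambda) = 1/12 = 0.083333

0.083333


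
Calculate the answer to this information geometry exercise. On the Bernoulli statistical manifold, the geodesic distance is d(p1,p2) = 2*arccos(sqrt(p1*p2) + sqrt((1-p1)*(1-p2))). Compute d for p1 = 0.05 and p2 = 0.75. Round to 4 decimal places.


Geodesic distance on Bernoulli manifold:
d(p1,p2) = 2*arccos(sqrt(p1*p2) + sqrt((1-p1)*(1-p2))).
sqrt(p1*p2) = sqrt(0.05*0.75) = 0.193649.
sqrt((1-p1)*(1-p2)) = sqrt(0.95*0.25) = 0.48734.
arg = 0.193649 + 0.48734 = 0.680989.
d = 2*arccos(0.680989) = 1.6434

1.6434


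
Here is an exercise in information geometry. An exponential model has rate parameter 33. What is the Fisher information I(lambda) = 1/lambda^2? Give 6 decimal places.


Fisher information for exponential: I(lambda) = 1/lambda^2.
lambda = 33, lambda^2 = 1089.
I = 1/1089 = 0.000918

0.000918


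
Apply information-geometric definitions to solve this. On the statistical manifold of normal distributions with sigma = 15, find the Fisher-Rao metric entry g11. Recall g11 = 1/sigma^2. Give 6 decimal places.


For the 2-parameter normal family, the Fisher metric has:
  g11 = 1/sigma^2, g22 = 2/sigma^2.
sigma = 15, sigma^2 = 225.
g11 = 0.004444

0.004444


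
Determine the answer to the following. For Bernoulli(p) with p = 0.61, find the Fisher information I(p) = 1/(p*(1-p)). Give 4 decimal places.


For Bernoulli(p), Fisher information is I(p) = 1/(p*(1-p)).
p = 0.61, 1-p = 0.39.
p*(1-p) = 0.2379.
I(p) = 1/0.2379 = 4.2034

4.2034


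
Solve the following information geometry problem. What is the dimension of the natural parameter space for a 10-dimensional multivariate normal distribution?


Exponential family dimension calculation:
For 10-dim MVN: mean has 10 params, covariance has 10*11/2 = 55 unique entries.
Total dim = 10 + 55 = 65.

65


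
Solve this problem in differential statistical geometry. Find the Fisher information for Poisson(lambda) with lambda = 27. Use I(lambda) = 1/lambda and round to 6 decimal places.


Fisher information for Poisson: I(lambda) = 1/lambda.
lambda = 27.
I(lambda) = 1/27 = 0.037037

0.037037


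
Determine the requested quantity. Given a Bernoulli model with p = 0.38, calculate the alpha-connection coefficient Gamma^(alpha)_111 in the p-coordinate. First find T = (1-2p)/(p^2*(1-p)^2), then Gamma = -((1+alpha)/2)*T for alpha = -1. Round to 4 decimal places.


Skewness (Amari-Chentsov) tensor: T = (1-2p)/(p^2*(1-p)^2).
p = 0.38, 1-2p = 0.24, p^2 = 0.1444, (1-p)^2 = 0.3844.
T = 0.24/(0.1444 * 0.3844) = 4.323751.
In the p-coordinate, Gamma^(alpha) = Gamma^(0) - (alpha/2)*T with Gamma^(0) = (1/2)*g'(p) = -T/2,
so Gamma^(alpha) = -((1+alpha)/2)*T.
alpha = -1, -(1+alpha)/2 = 0.0.
Gamma = 0.0 * 4.323751 = 0.0000

0.0000


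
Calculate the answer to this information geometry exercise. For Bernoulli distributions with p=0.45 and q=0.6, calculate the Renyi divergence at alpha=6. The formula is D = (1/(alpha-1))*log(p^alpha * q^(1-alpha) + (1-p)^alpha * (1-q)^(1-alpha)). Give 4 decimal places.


Renyi divergence of order alpha between Bernoulli distributions:
D = (1/(alpha-1))*log(p^alpha * q^(1-alpha) + (1-p)^alpha * (1-q)^(1-alpha)).
alpha = 6, p = 0.45, q = 0.6.
p^alpha * q^(1-alpha) = 0.45^6 * 0.6^-5 = 0.106787.
(1-p)^alpha * (1-q)^(1-alpha) = 0.55^6 * 0.4^-5 = 2.703188.
sum = 0.106787 + 2.703188 = 2.809975.
D = (1/5)*log(2.809975) = 0.2066

0.2066


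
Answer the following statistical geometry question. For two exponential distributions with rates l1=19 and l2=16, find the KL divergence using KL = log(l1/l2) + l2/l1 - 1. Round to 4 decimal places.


KL divergence for exponential family:
KL = log(l1/l2) + l2/l1 - 1.
log(19/16) = 0.17185.
16/19 = 0.842105.
KL = 0.17185 + 0.842105 - 1 = 0.0140

0.0140


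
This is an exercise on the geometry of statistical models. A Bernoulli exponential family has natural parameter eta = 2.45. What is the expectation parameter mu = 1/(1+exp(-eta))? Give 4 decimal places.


Dual coordinate (expectation parameter) for Bernoulli:
mu = 1/(1+exp(-eta)).
eta = 2.45.
exp(-eta) = exp(-2.45) = 0.086294.
mu = 1/(1+0.086294) = 0.9206

0.9206


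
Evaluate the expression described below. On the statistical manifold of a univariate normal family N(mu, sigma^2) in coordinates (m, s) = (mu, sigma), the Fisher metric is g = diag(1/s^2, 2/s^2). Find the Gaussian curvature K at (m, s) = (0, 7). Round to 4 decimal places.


The metric has the form g = (A dm^2 + B ds^2)/s^2 with A = 1, B = 2.
Substitute u = sqrt(A/B)*m: g = B*(du^2 + ds^2)/s^2, i.e. B times the
Poincare upper half-plane metric, which has constant Gaussian curvature -1.
Scaling a 2D metric by a constant c divides the Gaussian curvature by c,
so K = -1/B = -1/(2) = -0.5000 everywhere (the point (m, s) = (0, 7) is irrelevant:
the curvature is constant).
The requested Gaussian curvature is K = -0.5000.

-0.5000


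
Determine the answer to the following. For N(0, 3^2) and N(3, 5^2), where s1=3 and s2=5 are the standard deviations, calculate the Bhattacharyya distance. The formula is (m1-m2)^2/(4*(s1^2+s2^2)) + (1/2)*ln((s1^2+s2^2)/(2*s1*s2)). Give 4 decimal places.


Bhattacharyya distance between two Gaussians:
DB = (m1-m2)^2/(4*(s1^2+s2^2)) + (1/2)*ln((s1^2+s2^2)/(2*s1*s2)).
(m1-m2)^2 = (-3)^2 = 9.
s1^2+s2^2 = 9 + 25 = 34.
term1 = 9/136 = 0.066176.
term2 = 0.5*ln(34/30.0) = 0.062582.
DB = 0.066176 + 0.062582 = 0.1288

0.1288


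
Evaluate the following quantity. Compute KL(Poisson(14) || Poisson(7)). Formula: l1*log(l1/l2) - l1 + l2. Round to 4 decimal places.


KL divergence for Poisson:
KL = l1*log(l1/l2) - l1 + l2.
l1 = 14, l2 = 7.
log(14/7) = 0.693147.
l1*log(l1/l2) = 14 * 0.693147 = 9.704061.
KL = 9.704061 - 14 + 7 = 2.7041

2.7041


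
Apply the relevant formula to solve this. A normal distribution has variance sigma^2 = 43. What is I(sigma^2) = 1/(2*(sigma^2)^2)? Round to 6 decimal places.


Fisher information for variance: I(sigma^2) = 1/(2*sigma^4).
sigma^2 = 43, so sigma^4 = 1849.
I = 1/(2*1849) = 1/3698 = 0.000270

0.000270


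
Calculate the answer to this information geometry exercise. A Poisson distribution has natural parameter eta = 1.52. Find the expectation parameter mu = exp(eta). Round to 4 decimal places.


Expectation parameter for Poisson exponential family:
mu = exp(eta).
eta = 1.52.
mu = exp(1.52) = 4.5722

4.5722


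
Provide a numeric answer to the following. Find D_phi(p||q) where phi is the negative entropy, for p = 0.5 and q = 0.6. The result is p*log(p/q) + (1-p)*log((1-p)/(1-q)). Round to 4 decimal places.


Bregman divergence with negative entropy generator:
D = p*log(p/q) + (1-p)*log((1-p)/(1-q)).
p = 0.5, q = 0.6.
p*log(p/q) = 0.5*log(0.5/0.6) = -0.091161.
(1-p)*log((1-p)/(1-q)) = 0.5*log(0.5/0.4) = 0.111572.
D = -0.091161 + 0.111572 = 0.0204

0.0204


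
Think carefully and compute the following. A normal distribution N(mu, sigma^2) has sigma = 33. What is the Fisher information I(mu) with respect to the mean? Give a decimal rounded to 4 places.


The Fisher information for the mean of a normal distribution is I(mu) = 1/sigma^2.
sigma = 33, so sigma^2 = 1089.
I(mu) = 1/1089 = 0.0009

0.0009


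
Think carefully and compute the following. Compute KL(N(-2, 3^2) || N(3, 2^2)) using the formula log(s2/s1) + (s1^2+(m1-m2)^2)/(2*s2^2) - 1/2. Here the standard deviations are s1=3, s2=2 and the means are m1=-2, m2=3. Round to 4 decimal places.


KL divergence between normal distributions:
KL = log(s2/s1) + (s1^2 + (m1-m2)^2)/(2*s2^2) - 1/2.
log(2/3) = -0.405465.
(3^2 + (-2-3)^2)/(2*2^2) = (9 + 25)/8 = 4.25.
KL = -0.405465 + 4.25 - 0.5 = 3.3445

3.3445


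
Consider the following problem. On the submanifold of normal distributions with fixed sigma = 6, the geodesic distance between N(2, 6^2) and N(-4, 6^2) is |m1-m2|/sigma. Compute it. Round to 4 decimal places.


On the fixed-variance normal subfamily, geodesic distance = |m1-m2|/sigma.
|2 - -4| = 6.
sigma = 6.
d = 6/6 = 1.0000

1.0000


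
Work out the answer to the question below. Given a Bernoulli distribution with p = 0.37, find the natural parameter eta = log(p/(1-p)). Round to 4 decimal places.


Natural parameter for Bernoulli: eta = log(p/(1-p)).
p = 0.37, 1-p = 0.63.
p/(1-p) = 0.587302.
eta = log(0.587302) = -0.5322

-0.5322


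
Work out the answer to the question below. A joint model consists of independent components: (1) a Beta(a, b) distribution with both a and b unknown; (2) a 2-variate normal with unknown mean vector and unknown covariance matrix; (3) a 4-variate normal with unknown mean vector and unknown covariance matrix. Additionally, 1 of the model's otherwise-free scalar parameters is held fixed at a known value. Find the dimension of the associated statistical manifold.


The dimension of a statistical manifold equals the number of free
(independent) real parameters of the model. For a product of independent
blocks the parameter counts add.
- Beta (a, b): 2.
- 2-variate normal: 2 (mean) + 2*3/2 = 3 (symmetric covariance) = 5.
- 4-variate normal: 4 (mean) + 4*5/2 = 10 (symmetric covariance) = 14.
Total = 2 + 5 + 14 = 21.
1 parameter(s) fixed at known values: 21 - 1 = 20.
Dimension = 20

20


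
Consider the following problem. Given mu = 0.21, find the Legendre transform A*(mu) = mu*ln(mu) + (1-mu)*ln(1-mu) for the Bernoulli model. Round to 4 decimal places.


Legendre transform for Bernoulli:
A*(mu) = mu*log(mu) + (1-mu)*log(1-mu).
mu = 0.21, 1-mu = 0.79.
mu*log(mu) = 0.21*log(0.21) = -0.327736.
(1-mu)*log(1-mu) = 0.79*log(0.79) = -0.186221.
A* = -0.327736 + -0.186221 = -0.5140

-0.5140


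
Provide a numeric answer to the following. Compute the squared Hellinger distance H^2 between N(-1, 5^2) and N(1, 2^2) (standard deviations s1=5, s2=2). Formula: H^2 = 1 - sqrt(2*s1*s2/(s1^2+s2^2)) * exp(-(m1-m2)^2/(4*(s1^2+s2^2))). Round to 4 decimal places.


Squared Hellinger distance for Gaussians:
H^2 = 1 - sqrt(2*s1*s2/(s1^2+s2^2)) * exp(-(m1-m2)^2/(4*(s1^2+s2^2))).
s1^2 = 25, s2^2 = 4, s1^2+s2^2 = 29.
sqrt(2*5*2/(29)) = 0.830455.
(m1-m2)^2 = (-2)^2 = 4.
exp(-4/(4*29)) = exp(-0.034483) = 0.966105.
H^2 = 1 - 0.830455*0.966105 = 0.1977

0.1977


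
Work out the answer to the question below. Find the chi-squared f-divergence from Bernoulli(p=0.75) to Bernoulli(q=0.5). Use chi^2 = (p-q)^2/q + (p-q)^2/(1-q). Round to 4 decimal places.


Chi-squared divergence between Bernoulli distributions:
chi^2 = (p-q)^2/q + (p-q)^2/(1-q).
p = 0.75, q = 0.5, p-q = 0.25.
(p-q)^2 = 0.0625.
term1 = 0.0625/0.5 = 0.125.
term2 = 0.0625/0.5 = 0.125.
chi^2 = 0.125 + 0.125 = 0.2500

0.2500


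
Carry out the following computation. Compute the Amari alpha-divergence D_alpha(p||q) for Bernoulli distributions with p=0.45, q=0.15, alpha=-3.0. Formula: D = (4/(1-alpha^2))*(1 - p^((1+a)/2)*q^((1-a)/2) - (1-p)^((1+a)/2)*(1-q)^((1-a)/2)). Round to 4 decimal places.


Amari alpha-divergence:
D = (4/(1-alpha^2))*(1 - p^((1+a)/2)*q^((1-a)/2) - (1-p)^((1+a)/2)*(1-q)^((1-a)/2)).
alpha = -3.0, p = 0.45, q = 0.15.
e1 = (1+alpha)/2 = -1.0, e2 = (1-alpha)/2 = 2.0.
t1 = p^e1 * q^e2 = 0.45^-1.0 * 0.15^2.0 = 0.05.
t2 = (1-p)^e1 * (1-q)^e2 = 0.55^-1.0 * 0.85^2.0 = 1.313636.
4/(1-alpha^2) = -0.5.
D = -0.5*(1 - 0.05 - 1.313636) = 0.1818

0.1818


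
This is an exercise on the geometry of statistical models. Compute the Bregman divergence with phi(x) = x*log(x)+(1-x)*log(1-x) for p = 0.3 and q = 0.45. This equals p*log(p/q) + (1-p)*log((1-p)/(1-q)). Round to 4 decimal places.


Bregman divergence with negative entropy generator:
D = p*log(p/q) + (1-p)*log((1-p)/(1-q)).
p = 0.3, q = 0.45.
p*log(p/q) = 0.3*log(0.3/0.45) = -0.12164.
(1-p)*log((1-p)/(1-q)) = 0.7*log(0.7/0.55) = 0.168813.
D = -0.12164 + 0.168813 = 0.0472

0.0472


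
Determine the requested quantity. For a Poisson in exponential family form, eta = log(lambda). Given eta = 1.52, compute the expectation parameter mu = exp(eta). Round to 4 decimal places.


Expectation parameter for Poisson exponential family:
mu = exp(eta).
eta = 1.52.
mu = exp(1.52) = 4.5722

4.5722


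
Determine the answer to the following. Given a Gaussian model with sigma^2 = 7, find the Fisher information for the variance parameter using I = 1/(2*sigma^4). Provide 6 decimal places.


Fisher information for variance: I(sigma^2) = 1/(2*sigma^4).
sigma^2 = 7, so sigma^4 = 49.
I = 1/(2*49) = 1/98 = 0.010204

0.010204


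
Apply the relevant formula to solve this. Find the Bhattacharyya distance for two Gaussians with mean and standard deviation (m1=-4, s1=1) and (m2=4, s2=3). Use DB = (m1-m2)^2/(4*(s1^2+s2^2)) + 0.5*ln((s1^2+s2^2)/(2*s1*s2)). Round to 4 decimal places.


Bhattacharyya distance between two Gaussians:
DB = (m1-m2)^2/(4*(s1^2+s2^2)) + (1/2)*ln((s1^2+s2^2)/(2*s1*s2)).
(m1-m2)^2 = (-8)^2 = 64.
s1^2+s2^2 = 1 + 9 = 10.
term1 = 64/40 = 1.6.
term2 = 0.5*ln(10/6.0) = 0.255413.
DB = 1.6 + 0.255413 = 1.8554

1.8554


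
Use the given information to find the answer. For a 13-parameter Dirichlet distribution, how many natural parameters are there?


Exponential family dimension calculation:
Dirichlet with 13 components has 13 natural parameters.

13


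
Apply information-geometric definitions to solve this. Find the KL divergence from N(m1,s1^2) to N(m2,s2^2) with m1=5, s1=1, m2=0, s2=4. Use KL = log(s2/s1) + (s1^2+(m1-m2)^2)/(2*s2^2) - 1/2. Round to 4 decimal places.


KL divergence between normal distributions:
KL = log(s2/s1) + (s1^2 + (m1-m2)^2)/(2*s2^2) - 1/2.
log(4/1) = 1.386294.
(1^2 + (5-0)^2)/(2*4^2) = (1 + 25)/32 = 0.8125.
KL = 1.386294 + 0.8125 - 0.5 = 1.6988

1.6988


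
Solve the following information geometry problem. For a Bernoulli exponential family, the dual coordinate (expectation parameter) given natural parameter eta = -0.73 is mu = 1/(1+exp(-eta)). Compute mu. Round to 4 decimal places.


Dual coordinate (expectation parameter) for Bernoulli:
mu = 1/(1+exp(-eta)).
eta = -0.73.
exp(-eta) = exp(0.73) = 2.075081.
mu = 1/(1+2.075081) = 0.3252

0.3252
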